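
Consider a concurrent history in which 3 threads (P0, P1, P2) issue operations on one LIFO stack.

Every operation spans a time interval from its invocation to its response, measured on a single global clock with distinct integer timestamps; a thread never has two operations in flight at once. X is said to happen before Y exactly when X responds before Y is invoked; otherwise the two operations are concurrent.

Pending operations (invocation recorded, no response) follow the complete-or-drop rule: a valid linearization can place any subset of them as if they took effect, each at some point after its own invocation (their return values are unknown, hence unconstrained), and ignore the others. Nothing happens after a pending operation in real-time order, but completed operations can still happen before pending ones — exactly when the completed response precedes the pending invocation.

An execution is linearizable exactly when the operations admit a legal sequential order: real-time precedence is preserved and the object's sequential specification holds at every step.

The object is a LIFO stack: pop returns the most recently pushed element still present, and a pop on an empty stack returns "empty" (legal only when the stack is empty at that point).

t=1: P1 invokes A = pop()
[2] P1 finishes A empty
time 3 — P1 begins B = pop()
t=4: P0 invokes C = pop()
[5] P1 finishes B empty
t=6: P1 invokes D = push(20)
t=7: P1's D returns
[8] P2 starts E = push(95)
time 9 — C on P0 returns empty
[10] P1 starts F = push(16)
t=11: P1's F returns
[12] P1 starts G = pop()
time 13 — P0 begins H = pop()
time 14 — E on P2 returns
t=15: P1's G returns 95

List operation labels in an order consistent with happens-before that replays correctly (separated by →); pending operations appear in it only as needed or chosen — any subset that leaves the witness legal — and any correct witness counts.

after step 1 (A pop() → empty): stack <>
after step 2 (B pop() → empty): stack <>
after step 3 (C pop() → empty): stack <>
after step 4 (D push(20)): stack <20>
after step 5 (E push(95)): stack <20,95>
after step 6 (F push(16)): stack <20,95,16>
after step 7 (H pop() (pending, included)): stack <20,95>
after step 8 (G pop() → 95): stack <20>

A → B → C → D → E → F → H → G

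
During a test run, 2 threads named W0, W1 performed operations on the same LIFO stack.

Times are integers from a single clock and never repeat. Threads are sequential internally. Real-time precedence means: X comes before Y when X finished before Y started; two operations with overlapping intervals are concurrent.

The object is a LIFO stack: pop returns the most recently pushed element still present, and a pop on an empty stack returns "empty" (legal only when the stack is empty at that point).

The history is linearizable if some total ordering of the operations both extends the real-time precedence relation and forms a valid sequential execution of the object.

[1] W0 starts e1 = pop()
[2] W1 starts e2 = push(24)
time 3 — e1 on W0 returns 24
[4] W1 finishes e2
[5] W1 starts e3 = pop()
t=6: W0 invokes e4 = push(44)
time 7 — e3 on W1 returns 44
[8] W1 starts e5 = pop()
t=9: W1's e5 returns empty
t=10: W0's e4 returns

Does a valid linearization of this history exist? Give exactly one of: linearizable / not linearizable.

linearizable

witness order: e2, e1, e4, e3, e5
step 1: e2 push(24) — stack <24>
step 2: e1 pop() → 24 — stack <>
step 3: e4 push(44) — stack <44>
step 4: e3 pop() → 44 — stack <>
step 5: e5 pop() → empty — stack <>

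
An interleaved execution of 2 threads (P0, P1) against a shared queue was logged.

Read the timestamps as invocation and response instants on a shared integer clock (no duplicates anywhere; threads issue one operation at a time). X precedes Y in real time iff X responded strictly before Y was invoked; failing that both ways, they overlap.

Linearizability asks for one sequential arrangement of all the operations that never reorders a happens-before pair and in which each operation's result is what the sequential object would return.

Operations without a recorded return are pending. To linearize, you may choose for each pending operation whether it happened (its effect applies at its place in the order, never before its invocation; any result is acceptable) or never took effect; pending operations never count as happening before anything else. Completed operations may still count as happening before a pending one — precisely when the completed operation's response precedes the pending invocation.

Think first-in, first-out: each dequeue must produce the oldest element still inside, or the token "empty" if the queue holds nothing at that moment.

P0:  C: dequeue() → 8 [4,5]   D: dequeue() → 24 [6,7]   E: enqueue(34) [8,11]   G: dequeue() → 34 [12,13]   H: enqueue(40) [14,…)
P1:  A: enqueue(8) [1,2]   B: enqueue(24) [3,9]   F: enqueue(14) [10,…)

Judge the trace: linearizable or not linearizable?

one valid linearization: A, B, C, D, E, F, G
after step 1 (A enqueue(8)): queue <8>
after step 2 (B enqueue(24)): queue <8,24>
after step 3 (C dequeue() → 8): queue <24>
after step 4 (D dequeue() → 24): queue <>
after step 5 (E enqueue(34)): queue <34>
after step 6 (F enqueue(14) (pending, included)): queue <34,14>
after step 7 (G dequeue() → 34): queue <14>

linearizable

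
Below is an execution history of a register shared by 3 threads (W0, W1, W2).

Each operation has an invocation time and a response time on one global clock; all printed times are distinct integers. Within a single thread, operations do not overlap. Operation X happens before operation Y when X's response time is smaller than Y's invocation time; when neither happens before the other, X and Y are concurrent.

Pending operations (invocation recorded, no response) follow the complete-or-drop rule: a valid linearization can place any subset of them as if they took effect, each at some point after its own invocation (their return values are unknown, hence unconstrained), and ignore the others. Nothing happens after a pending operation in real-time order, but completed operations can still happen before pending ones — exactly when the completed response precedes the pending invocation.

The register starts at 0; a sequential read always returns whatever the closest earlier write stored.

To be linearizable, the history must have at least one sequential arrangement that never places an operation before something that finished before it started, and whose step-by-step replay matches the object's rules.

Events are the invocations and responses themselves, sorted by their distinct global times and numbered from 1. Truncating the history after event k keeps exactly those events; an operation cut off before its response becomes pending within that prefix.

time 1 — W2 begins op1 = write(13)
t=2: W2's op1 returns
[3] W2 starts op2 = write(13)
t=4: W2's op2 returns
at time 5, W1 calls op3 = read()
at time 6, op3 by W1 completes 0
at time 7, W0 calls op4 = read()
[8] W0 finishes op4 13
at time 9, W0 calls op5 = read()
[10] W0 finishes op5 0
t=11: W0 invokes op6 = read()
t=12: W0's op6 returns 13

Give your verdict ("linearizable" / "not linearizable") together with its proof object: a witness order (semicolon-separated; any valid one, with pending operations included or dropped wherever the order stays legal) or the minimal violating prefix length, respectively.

prefix check: 1..5 passes, 1..6 fails once op3's time-6 response joins
exactly one order of the 3 completed ops respects real time; the register replay fails
take op1, op2, op3: step 3 already fails, because op3 read() → 0 cannot occur there

not linearizable — minimal violating prefix: 6 events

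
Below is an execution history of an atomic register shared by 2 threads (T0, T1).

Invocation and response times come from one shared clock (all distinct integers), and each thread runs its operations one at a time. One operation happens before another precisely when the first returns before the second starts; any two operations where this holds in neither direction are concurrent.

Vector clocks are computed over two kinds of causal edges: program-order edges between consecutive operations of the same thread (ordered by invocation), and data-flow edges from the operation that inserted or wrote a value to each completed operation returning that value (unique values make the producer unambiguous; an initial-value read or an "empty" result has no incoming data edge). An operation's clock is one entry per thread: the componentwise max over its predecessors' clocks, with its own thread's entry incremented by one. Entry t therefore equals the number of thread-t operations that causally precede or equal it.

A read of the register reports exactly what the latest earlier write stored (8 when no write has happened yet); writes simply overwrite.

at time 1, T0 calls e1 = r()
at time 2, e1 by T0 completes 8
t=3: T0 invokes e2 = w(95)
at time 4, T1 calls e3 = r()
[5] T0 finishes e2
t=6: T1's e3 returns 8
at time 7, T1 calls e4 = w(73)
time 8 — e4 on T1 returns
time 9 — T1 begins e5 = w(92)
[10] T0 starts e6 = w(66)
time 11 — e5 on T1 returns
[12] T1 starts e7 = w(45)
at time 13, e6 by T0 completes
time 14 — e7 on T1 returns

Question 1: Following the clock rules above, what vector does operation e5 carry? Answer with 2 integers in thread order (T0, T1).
(0, 3)

e3, invoked 4, has no incoming edges; only T1's bump applies → (0, 1)
e1, invoked 1, has no incoming edges; only T0's bump applies → (1, 0)
from VC(e3)=(0, 1), e4 (invoked 7) maxes components and bumps T1 → (0, 2)
from VC(e1)=(1, 0), e2 (invoked 3) maxes components and bumps T0 → (2, 0)
from VC(e4)=(0, 2), e5 (invoked 9) maxes components and bumps T1 → (0, 3)
from VC(e2)=(2, 0), e6 (invoked 10) maxes components and bumps T0 → (3, 0)
from VC(e5)=(0, 3), e7 (invoked 12) maxes components and bumps T1 → (0, 4)
target: VC(e5) = (0, 3)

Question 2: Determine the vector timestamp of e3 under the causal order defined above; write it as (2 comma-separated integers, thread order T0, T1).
(0, 1)

VC(e3, invoked at 4): no causal predecessors; +1 on T1 → (0, 1)
VC(e1, invoked at 1): no causal predecessors; +1 on T0 → (1, 0)
VC(e4, invoked at 7): max of VC(e3)=(0, 1), then +1 on thread T1 → (0, 2)
VC(e2, invoked at 3): max of VC(e1)=(1, 0), then +1 on thread T0 → (2, 0)
VC(e5, invoked at 9): max of VC(e4)=(0, 2), then +1 on thread T1 → (0, 3)
VC(e6, invoked at 10): max of VC(e2)=(2, 0), then +1 on thread T0 → (3, 0)
VC(e7, invoked at 12): max of VC(e5)=(0, 3), then +1 on thread T1 → (0, 4)
target: VC(e3) = (0, 1)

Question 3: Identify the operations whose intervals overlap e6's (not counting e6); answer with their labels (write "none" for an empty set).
e5, e7

concurrent with e6 ([10,13]): every op whose interval crosses 10..13
e1 [1,2]: before
e2 [3,5]: before
e3 [4,6]: before
e4 [7,8]: before
e5 [9,11]: concurrent
e7 [12,14]: concurrent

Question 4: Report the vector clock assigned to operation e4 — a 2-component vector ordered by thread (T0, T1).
(0, 2)

root op e3, invoked 4: fresh clock plus T1's own tick → (0, 1)
root op e1, invoked 1: fresh clock plus T0's own tick → (1, 0)
invoked at 7, e4 merges VC(e3)=(0, 1) and bumps T1's slot → (0, 2)
invoked at 3, e2 merges VC(e1)=(1, 0) and bumps T0's slot → (2, 0)
invoked at 9, e5 merges VC(e4)=(0, 2) and bumps T1's slot → (0, 3)
invoked at 10, e6 merges VC(e2)=(2, 0) and bumps T0's slot → (3, 0)
invoked at 12, e7 merges VC(e5)=(0, 3) and bumps T1's slot → (0, 4)
target: VC(e4) = (0, 2)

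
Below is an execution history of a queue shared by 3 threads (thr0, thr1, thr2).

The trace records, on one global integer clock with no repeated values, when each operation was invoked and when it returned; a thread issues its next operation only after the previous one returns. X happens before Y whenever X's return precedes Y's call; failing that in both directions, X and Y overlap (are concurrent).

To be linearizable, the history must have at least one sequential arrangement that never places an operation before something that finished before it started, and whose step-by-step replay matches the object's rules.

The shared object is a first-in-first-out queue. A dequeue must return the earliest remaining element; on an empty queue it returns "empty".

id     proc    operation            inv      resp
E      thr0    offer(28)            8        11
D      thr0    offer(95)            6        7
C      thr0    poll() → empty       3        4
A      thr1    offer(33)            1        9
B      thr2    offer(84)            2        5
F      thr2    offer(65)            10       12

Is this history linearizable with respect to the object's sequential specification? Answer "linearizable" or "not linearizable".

witness order: C, A, B, D, E, F
step 1: C poll() → empty — queue <>
step 2: A offer(33) — queue <33>
step 3: B offer(84) — queue <33,84>
step 4: D offer(95) — queue <33,84,95>
step 5: E offer(28) — queue <33,84,95,28>
step 6: F offer(65) — queue <33,84,95,28,65>

linearizable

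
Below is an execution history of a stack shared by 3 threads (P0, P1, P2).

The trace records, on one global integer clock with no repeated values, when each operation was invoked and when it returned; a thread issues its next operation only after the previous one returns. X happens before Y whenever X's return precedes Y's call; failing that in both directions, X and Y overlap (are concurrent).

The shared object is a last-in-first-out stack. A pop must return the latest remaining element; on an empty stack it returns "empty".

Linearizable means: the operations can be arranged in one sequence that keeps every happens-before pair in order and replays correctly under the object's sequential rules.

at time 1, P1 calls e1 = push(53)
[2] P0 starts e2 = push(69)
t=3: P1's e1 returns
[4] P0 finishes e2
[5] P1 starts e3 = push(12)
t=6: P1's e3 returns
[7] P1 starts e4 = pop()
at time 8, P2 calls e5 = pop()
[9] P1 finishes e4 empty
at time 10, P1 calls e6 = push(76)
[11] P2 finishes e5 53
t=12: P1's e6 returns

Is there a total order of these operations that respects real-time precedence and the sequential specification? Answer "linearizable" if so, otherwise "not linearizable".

not linearizable

already the first 9 events (up to e4's response at time 9) admit no linearization; the first 8 still do
all 2 real-time-respecting orders fail — 4 completed stack operations, no legal replay
every completion of the 1 pending operation (e5) was checked; none linearizes
for example e1, e2, e3, e4 (pending dropped) fails at step 4: e4 pop() → empty is not legal there
for example e2, e1, e3, e4 (pending dropped) fails at step 4: e4 pop() → empty is not legal there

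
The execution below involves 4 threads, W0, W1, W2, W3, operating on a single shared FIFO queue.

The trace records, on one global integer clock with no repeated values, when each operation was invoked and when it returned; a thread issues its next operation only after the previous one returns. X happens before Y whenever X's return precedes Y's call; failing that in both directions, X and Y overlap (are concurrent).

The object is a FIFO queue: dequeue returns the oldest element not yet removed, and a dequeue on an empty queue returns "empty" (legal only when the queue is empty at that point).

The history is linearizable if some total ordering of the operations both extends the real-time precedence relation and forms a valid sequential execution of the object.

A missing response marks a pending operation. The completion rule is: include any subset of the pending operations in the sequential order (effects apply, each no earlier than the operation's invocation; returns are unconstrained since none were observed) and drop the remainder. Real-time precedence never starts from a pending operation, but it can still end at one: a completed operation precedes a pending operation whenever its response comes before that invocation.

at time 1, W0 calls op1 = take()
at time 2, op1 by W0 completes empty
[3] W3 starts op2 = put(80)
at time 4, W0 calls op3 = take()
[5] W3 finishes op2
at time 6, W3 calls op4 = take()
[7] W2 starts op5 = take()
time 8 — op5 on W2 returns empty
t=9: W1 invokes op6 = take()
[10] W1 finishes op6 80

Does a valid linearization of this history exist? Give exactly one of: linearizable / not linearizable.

already the first 10 events (up to op6's response at time 10) admit no linearization; the first 9 still do
the sole real-time-consistent order of 4 completed operations fails the FIFO queue replay
every completion of the 2 pending operations (op3, op4) was checked; none linearizes
sample order op1, op2, op5, op6 (pending dropped) stalls at step 3 — op5 take() → empty has no legal effect

not linearizable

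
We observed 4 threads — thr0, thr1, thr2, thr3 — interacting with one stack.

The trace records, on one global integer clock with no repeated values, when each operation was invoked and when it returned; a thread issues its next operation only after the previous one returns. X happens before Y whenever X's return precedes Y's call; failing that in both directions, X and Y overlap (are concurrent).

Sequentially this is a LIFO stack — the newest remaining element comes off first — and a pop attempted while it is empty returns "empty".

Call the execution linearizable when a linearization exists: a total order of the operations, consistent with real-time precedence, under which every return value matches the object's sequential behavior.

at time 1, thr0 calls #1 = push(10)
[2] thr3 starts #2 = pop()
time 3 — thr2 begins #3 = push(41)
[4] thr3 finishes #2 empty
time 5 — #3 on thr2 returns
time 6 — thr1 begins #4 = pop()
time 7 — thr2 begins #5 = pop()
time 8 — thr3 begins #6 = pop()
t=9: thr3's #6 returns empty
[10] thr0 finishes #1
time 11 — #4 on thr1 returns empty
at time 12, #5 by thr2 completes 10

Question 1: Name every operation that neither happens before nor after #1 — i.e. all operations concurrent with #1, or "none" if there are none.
Answer: #2, #3, #4, #5, #6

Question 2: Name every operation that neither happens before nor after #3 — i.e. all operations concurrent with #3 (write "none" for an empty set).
Answer: #1, #2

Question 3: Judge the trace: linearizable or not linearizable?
not linearizable

cut after 11 events: linearizable; cut after 12 events (#5 responds, time 12): not linearizable
72 orders of the 6 completed stack ops respect real time; none is legal
take #1, #2, #3, #4, #5, #6: step 2 already fails, because #2 pop() → empty cannot occur there
take #1, #2, #3, #4, #6, #5: step 2 already fails, because #2 pop() → empty cannot occur there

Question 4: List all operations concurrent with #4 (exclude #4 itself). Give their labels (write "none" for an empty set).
Answer: #1, #5, #6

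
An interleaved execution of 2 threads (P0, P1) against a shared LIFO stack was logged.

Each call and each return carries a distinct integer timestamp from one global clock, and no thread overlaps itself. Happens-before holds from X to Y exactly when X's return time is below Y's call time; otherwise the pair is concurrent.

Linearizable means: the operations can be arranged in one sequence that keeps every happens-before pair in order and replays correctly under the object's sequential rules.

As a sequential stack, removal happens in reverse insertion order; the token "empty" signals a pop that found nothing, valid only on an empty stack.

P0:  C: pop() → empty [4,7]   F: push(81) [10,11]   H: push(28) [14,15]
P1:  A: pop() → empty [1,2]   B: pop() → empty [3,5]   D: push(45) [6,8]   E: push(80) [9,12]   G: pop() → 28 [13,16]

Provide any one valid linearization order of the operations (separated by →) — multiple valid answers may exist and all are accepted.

after step 1 (A pop() → empty): stack <>
after step 2 (B pop() → empty): stack <>
after step 3 (C pop() → empty): stack <>
after step 4 (D push(45)): stack <45>
after step 5 (E push(80)): stack <45,80>
after step 6 (F push(81)): stack <45,80,81>
after step 7 (H push(28)): stack <45,80,81,28>
after step 8 (G pop() → 28): stack <45,80,81>

A → B → C → D → E → F → H → G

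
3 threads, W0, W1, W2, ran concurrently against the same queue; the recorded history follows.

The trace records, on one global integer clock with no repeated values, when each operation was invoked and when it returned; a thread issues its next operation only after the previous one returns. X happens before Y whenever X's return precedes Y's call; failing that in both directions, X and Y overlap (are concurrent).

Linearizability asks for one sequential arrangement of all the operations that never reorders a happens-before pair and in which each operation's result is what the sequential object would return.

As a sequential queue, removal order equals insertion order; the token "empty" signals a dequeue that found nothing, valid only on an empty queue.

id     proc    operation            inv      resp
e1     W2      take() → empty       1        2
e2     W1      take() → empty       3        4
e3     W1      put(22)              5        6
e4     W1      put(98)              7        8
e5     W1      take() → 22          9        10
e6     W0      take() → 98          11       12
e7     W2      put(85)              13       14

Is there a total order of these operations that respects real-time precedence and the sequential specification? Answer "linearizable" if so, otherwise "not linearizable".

linearizable

witness order: e1, e2, e3, e4, e5, e6, e7
1. e1 take() → empty, leaving queue <>
2. e2 take() → empty, leaving queue <>
3. e3 put(22), leaving queue <22>
4. e4 put(98), leaving queue <22,98>
5. e5 take() → 22, leaving queue <98>
6. e6 take() → 98, leaving queue <>
7. e7 put(85), leaving queue <85>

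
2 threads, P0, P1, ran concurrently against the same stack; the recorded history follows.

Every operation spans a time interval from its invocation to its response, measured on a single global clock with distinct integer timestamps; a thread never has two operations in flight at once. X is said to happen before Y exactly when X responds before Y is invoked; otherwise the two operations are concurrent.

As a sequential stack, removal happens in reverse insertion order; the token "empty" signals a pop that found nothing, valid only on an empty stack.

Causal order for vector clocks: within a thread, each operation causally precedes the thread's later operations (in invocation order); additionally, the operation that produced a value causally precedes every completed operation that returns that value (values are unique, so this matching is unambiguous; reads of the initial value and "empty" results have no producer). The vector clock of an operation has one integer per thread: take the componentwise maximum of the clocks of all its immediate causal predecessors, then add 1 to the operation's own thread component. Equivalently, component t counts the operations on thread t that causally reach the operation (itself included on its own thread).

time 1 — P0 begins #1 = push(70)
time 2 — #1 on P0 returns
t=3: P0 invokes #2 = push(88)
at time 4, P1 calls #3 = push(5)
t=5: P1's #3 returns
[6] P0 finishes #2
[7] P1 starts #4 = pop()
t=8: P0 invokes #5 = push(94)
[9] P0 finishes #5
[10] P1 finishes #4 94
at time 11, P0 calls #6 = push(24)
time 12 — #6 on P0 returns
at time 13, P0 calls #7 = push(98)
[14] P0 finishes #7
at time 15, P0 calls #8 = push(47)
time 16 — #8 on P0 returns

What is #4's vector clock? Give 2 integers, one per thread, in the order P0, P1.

#3, invoked 4, has no incoming edges; only P1's bump applies → (0, 1)
#1, invoked 1, has no incoming edges; only P0's bump applies → (1, 0)
#2, invoked 3, takes VC(#1)=(1, 0) under max, adds 1 for P0 → (2, 0)
#5, invoked 8, takes VC(#2)=(2, 0) under max, adds 1 for P0 → (3, 0)
#6, invoked 11, takes VC(#5)=(3, 0) under max, adds 1 for P0 → (4, 0)
#4, invoked 7, takes VC(#3)=(0, 1), VC(#5)=(3, 0) under max, adds 1 for P1 → (3, 2)
#7, invoked 13, takes VC(#6)=(4, 0) under max, adds 1 for P0 → (5, 0)
#8, invoked 15, takes VC(#7)=(5, 0) under max, adds 1 for P0 → (6, 0)
target: VC(#4) = (3, 2)

(3, 2)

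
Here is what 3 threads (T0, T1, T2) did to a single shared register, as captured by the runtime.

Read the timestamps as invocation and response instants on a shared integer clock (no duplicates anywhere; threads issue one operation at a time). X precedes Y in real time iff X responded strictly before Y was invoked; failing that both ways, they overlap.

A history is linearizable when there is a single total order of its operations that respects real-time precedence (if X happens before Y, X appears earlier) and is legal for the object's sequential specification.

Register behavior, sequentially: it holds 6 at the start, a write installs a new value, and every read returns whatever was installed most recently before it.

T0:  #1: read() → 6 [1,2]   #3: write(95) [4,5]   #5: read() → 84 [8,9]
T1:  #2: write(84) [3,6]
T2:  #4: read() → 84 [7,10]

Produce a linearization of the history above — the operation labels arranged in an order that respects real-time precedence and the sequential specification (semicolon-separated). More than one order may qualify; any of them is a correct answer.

#1; #3; #2; #4; #5

step 1: #1 read() → 6 — value 6
step 2: #3 write(95) — value 95
step 3: #2 write(84) — value 84
step 4: #4 read() → 84 — value 84
step 5: #5 read() → 84 — value 84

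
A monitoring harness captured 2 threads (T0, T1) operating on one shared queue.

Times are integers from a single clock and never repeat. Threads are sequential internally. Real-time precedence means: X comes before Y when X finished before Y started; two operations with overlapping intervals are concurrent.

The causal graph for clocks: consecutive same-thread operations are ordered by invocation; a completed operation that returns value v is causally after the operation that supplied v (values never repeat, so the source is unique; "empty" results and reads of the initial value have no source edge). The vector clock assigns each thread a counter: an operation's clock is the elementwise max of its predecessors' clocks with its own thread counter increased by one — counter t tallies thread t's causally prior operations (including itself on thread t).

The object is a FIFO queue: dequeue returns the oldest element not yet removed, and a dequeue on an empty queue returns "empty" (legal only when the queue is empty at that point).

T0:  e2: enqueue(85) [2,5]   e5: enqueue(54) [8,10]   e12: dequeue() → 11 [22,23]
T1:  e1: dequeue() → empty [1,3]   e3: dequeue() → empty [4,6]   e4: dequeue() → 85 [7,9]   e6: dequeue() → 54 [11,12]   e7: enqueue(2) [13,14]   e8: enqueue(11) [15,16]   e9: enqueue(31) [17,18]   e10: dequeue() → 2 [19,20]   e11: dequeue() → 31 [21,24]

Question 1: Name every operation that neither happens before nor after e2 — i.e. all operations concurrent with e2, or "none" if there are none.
e1, e3

e2 spans [2,5]; an op avoiding the whole window 2..5 is ordered, any other is concurrent
e1 [1,3]: concurrent
e3 [4,6]: concurrent
e4 [7,9]: after
e5 [8,10]: after
e6 [11,12]: after
e7 [13,14]: after
e8 [15,16]: after
e9 [17,18]: after
e10 [19,20]: after
e11 [21,24]: after
e12 [22,23]: after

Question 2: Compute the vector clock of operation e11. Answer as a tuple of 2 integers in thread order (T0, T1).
(2, 9)

e1 (invocation 1): nothing precedes it; T1's component alone gives (0, 1)
e2 (invocation 2): nothing precedes it; T0's component alone gives (1, 0)
e3 (invocation 4): componentwise max over VC(e1)=(0, 1), +1 at T1, giving (0, 2)
e5 (invocation 8): componentwise max over VC(e2)=(1, 0), +1 at T0, giving (2, 0)
e4 (invocation 7): componentwise max over VC(e2)=(1, 0), VC(e3)=(0, 2), +1 at T1, giving (1, 3)
e6 (invocation 11): componentwise max over VC(e4)=(1, 3), VC(e5)=(2, 0), +1 at T1, giving (2, 4)
e7 (invocation 13): componentwise max over VC(e6)=(2, 4), +1 at T1, giving (2, 5)
e8 (invocation 15): componentwise max over VC(e7)=(2, 5), +1 at T1, giving (2, 6)
e9 (invocation 17): componentwise max over VC(e8)=(2, 6), +1 at T1, giving (2, 7)
e12 (invocation 22): componentwise max over VC(e5)=(2, 0), VC(e8)=(2, 6), +1 at T0, giving (3, 6)
e10 (invocation 19): componentwise max over VC(e7)=(2, 5), VC(e9)=(2, 7), +1 at T1, giving (2, 8)
e11 (invocation 21): componentwise max over VC(e9)=(2, 7), VC(e10)=(2, 8), +1 at T1, giving (2, 9)
target: VC(e11) = (2, 9)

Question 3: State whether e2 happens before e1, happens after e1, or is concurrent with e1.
concurrent

e2 spans [2,5], e1 spans [1,3]
the intervals overlap in both directions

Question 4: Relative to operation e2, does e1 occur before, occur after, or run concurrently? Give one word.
concurrent

e1 spans [1,3], e2 spans [2,5]
the intervals overlap in both directions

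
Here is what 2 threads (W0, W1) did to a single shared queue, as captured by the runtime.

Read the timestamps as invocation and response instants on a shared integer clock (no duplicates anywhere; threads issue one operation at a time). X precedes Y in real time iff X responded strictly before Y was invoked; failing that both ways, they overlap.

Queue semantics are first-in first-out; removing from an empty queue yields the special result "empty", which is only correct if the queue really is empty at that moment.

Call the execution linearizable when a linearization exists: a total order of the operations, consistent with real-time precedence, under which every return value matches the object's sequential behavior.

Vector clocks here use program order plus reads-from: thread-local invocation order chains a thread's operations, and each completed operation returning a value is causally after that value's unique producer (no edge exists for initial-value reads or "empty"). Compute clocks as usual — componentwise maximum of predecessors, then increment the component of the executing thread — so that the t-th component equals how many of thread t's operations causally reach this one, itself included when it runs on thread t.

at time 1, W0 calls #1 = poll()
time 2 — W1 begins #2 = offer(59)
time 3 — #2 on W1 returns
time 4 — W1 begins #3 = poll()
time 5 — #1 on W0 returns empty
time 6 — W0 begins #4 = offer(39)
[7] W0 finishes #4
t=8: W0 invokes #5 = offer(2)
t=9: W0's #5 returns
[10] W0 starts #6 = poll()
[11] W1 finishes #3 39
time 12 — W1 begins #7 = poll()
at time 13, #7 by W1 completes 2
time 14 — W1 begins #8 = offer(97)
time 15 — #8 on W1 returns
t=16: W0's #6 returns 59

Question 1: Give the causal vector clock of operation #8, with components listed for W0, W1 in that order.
Answer: (3, 4)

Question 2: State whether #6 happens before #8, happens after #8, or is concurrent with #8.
Answer: concurrent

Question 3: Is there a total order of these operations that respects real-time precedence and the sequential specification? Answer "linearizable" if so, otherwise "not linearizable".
one valid linearization: #1, #2, #4, #5, #6, #3, #7, #8
step 1: #1 poll() → empty — queue <>
step 2: #2 offer(59) — queue <59>
step 3: #4 offer(39) — queue <59,39>
step 4: #5 offer(2) — queue <59,39,2>
step 5: #6 poll() → 59 — queue <39,2>
step 6: #3 poll() → 39 — queue <2>
step 7: #7 poll() → 2 — queue <>
step 8: #8 offer(97) — queue <97>

linearizable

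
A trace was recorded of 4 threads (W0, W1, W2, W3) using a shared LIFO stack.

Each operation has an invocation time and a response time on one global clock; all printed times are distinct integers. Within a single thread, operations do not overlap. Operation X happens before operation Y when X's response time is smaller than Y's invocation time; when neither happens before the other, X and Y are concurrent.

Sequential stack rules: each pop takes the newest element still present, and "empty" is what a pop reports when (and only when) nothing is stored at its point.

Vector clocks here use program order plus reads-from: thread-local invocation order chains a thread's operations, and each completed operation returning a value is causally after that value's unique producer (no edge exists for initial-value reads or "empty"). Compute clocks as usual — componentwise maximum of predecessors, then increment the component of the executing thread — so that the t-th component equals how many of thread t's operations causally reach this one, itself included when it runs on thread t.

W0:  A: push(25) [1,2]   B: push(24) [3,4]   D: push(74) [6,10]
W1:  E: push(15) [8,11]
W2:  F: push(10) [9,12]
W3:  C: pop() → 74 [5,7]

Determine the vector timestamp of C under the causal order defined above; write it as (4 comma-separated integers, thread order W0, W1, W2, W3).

(3, 0, 0, 1)

invoked at 9, F has no predecessors; its own W2 bump gives (0, 0, 1, 0)
invoked at 8, E has no predecessors; its own W1 bump gives (0, 1, 0, 0)
invoked at 1, A has no predecessors; its own W0 bump gives (1, 0, 0, 0)
VC(B, invoked at 3): max of VC(A)=(1, 0, 0, 0), then +1 on thread W0 → (2, 0, 0, 0)
VC(D, invoked at 6): max of VC(B)=(2, 0, 0, 0), then +1 on thread W0 → (3, 0, 0, 0)
VC(C, invoked at 5): max of VC(D)=(3, 0, 0, 0), then +1 on thread W3 → (3, 0, 0, 1)
target: VC(C) = (3, 0, 0, 1)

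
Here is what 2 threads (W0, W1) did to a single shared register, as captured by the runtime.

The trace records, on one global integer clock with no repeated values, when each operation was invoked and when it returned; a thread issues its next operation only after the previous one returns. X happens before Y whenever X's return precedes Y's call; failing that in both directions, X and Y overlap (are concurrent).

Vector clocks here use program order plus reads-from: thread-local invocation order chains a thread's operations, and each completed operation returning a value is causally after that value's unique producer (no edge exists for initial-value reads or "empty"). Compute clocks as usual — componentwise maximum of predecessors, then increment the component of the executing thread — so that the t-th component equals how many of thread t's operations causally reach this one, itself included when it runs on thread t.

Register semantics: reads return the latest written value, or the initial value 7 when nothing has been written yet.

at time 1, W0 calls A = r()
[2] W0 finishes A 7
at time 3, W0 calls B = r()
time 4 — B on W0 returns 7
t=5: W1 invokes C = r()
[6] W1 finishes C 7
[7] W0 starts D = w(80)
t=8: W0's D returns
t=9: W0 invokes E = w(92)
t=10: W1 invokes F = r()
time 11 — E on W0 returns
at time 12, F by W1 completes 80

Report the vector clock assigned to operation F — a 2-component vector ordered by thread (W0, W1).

(3, 2)

no predecessors for C (invoked 5): W1 increments from zero → (0, 1)
no predecessors for A (invoked 1): W0 increments from zero → (1, 0)
B, invoked 3, takes VC(A)=(1, 0) under max, adds 1 for W0 → (2, 0)
D, invoked 7, takes VC(B)=(2, 0) under max, adds 1 for W0 → (3, 0)
E, invoked 9, takes VC(D)=(3, 0) under max, adds 1 for W0 → (4, 0)
F, invoked 10, takes VC(C)=(0, 1), VC(D)=(3, 0) under max, adds 1 for W1 → (3, 2)
target: VC(F) = (3, 2)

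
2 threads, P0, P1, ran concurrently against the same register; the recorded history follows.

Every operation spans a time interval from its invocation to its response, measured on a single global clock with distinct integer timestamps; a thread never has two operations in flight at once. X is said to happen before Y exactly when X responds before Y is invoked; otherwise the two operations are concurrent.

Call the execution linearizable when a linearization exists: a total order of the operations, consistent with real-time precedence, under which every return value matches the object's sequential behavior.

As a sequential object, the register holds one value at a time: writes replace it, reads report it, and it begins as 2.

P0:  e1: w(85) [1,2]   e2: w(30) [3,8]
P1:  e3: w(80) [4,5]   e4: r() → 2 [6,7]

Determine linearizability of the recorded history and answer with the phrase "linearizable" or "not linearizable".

through event 6 a valid linearization exists; event 7 (e4 responding at time 7) ends that
a single order respects real time; the 3 completed register operations fail replay along it
completion choices over the 1 pending operation (e2) were checked; none helps
e.g. e1, e3, e4 (pending dropped): illegal at step 3, since e4 r() → 2 cannot apply there

not linearizable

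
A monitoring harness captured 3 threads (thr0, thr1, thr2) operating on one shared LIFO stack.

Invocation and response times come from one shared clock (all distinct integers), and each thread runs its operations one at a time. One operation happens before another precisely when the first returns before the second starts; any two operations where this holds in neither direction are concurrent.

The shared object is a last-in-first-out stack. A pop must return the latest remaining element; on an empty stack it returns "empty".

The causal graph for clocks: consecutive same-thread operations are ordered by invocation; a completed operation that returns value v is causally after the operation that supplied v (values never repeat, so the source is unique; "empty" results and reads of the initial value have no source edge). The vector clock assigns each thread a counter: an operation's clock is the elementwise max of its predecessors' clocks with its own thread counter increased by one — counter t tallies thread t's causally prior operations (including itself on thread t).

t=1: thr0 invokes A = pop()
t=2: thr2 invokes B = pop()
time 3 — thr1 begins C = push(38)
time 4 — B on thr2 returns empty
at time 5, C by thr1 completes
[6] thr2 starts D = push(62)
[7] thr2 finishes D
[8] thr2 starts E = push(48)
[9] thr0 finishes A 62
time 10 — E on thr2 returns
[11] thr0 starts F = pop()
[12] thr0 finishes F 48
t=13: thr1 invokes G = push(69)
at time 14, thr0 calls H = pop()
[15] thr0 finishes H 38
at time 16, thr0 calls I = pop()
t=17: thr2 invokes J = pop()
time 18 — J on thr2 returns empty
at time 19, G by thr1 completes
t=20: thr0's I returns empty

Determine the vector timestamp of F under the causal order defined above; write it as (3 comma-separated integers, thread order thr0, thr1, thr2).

(2, 0, 3)

no predecessors for B (invoked 2): thr2 increments from zero → (0, 0, 1)
no predecessors for C (invoked 3): thr1 increments from zero → (0, 1, 0)
from VC(B)=(0, 0, 1), D (invoked 6) maxes components and bumps thr2 → (0, 0, 2)
from VC(C)=(0, 1, 0), G (invoked 13) maxes components and bumps thr1 → (0, 2, 0)
from VC(D)=(0, 0, 2), E (invoked 8) maxes components and bumps thr2 → (0, 0, 3)
from VC(D)=(0, 0, 2), A (invoked 1) maxes components and bumps thr0 → (1, 0, 2)
from VC(E)=(0, 0, 3), J (invoked 17) maxes components and bumps thr2 → (0, 0, 4)
from VC(A)=(1, 0, 2), VC(E)=(0, 0, 3), F (invoked 11) maxes components and bumps thr0 → (2, 0, 3)
from VC(C)=(0, 1, 0), VC(F)=(2, 0, 3), H (invoked 14) maxes components and bumps thr0 → (3, 1, 3)
from VC(H)=(3, 1, 3), I (invoked 16) maxes components and bumps thr0 → (4, 1, 3)
target: VC(F) = (2, 0, 3)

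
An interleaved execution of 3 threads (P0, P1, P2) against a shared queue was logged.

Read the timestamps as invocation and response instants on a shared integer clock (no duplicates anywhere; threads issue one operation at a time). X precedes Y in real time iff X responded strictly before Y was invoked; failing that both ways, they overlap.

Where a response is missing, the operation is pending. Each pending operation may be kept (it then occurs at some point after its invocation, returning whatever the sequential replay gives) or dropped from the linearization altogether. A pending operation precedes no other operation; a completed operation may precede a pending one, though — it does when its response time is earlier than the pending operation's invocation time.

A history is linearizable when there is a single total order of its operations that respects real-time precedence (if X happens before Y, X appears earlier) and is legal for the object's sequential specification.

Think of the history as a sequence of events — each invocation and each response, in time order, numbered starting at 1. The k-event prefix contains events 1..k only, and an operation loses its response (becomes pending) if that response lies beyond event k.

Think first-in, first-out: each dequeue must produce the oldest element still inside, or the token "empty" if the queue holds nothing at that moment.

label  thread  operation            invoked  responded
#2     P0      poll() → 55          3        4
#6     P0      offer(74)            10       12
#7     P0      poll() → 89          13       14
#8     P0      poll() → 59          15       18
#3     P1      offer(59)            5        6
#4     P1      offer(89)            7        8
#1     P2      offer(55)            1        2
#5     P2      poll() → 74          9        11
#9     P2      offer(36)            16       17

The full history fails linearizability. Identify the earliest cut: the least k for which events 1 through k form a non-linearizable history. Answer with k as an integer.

events 1..10 are still linearizable — one witness is #1, #2, #3, #4:
after step 1 (#1 offer(55)): queue <55>
after step 2 (#2 poll() → 55): queue <>
after step 3 (#3 offer(59)): queue <59>
after step 4 (#4 offer(89)): queue <59,89>
with event 11 included (#5 responding at time 11), all real-time-consistent orders fail
every completion of the 1 pending operation (#6) was checked; none linearizes
take #1, #2, #3, #4, #5 (pending dropped): step 5 already fails, because #5 poll() → 74 cannot occur there

11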